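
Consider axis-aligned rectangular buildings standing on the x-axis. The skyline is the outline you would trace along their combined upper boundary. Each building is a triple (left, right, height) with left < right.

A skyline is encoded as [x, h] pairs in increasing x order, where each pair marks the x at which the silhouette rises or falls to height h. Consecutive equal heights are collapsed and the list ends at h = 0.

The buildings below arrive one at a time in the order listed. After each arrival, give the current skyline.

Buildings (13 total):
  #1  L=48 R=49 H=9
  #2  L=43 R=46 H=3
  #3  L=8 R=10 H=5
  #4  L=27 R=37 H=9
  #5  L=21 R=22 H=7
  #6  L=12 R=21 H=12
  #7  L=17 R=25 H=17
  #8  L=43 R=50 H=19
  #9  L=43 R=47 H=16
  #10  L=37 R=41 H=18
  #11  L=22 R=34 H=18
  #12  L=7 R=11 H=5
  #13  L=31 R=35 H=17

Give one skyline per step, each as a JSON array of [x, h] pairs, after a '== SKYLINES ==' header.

== SKYLINES ==
[[48,9],[49,0]]
[[43,3],[46,0],[48,9],[49,0]]
[[8,5],[10,0],[43,3],[46,0],[48,9],[49,0]]
[[8,5],[10,0],[27,9],[37,0],[43,3],[46,0],[48,9],[49,0]]
[[8,5],[10,0],[21,7],[22,0],[27,9],[37,0],[43,3],[46,0],[48,9],[49,0]]
[[8,5],[10,0],[12,12],[21,7],[22,0],[27,9],[37,0],[43,3],[46,0],[48,9],[49,0]]
[[8,5],[10,0],[12,12],[17,17],[25,0],[27,9],[37,0],[43,3],[46,0],[48,9],[49,0]]
[[8,5],[10,0],[12,12],[17,17],[25,0],[27,9],[37,0],[43,19],[50,0]]
[[8,5],[10,0],[12,12],[17,17],[25,0],[27,9],[37,0],[43,19],[50,0]]
[[8,5],[10,0],[12,12],[17,17],[25,0],[27,9],[37,18],[41,0],[43,19],[50,0]]
[[8,5],[10,0],[12,12],[17,17],[22,18],[34,9],[37,18],[41,0],[43,19],[50,0]]
[[7,5],[11,0],[12,12],[17,17],[22,18],[34,9],[37,18],[41,0],[43,19],[50,0]]
[[7,5],[11,0],[12,12],[17,17],[22,18],[34,17],[35,9],[37,18],[41,0],[43,19],[50,0]]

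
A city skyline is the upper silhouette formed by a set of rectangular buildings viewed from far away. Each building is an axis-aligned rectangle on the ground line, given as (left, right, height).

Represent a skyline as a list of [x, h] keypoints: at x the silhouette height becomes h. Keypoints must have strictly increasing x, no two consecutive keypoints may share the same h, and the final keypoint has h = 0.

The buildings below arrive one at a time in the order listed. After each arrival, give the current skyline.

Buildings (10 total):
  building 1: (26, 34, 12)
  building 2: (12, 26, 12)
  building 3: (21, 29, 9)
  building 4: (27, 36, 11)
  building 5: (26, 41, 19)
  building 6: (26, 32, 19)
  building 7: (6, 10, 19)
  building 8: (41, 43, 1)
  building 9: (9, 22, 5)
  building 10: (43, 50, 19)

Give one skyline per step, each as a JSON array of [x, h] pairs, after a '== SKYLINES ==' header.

== SKYLINES ==
[[26,12],[34,0]]
[[12,12],[34,0]]
[[12,12],[34,0]]
[[12,12],[34,11],[36,0]]
[[12,12],[26,19],[41,0]]
[[12,12],[26,19],[41,0]]
[[6,19],[10,0],[12,12],[26,19],[41,0]]
[[6,19],[10,0],[12,12],[26,19],[41,1],[43,0]]
[[6,19],[10,5],[12,12],[26,19],[41,1],[43,0]]
[[6,19],[10,5],[12,12],[26,19],[41,1],[43,19],[50,0]]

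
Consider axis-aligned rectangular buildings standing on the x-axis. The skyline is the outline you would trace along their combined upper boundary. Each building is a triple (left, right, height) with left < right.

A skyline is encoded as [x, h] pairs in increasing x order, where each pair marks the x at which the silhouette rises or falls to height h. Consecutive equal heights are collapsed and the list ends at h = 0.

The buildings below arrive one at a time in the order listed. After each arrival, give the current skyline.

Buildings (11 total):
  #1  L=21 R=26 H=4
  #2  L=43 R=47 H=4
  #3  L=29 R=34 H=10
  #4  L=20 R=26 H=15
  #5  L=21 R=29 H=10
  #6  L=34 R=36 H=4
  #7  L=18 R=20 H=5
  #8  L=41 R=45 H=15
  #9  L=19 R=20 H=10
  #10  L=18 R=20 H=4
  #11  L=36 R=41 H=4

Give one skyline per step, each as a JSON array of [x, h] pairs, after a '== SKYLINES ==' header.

== SKYLINES ==
[[21,4],[26,0]]
[[21,4],[26,0],[43,4],[47,0]]
[[21,4],[26,0],[29,10],[34,0],[43,4],[47,0]]
[[20,15],[26,0],[29,10],[34,0],[43,4],[47,0]]
[[20,15],[26,10],[34,0],[43,4],[47,0]]
[[20,15],[26,10],[34,4],[36,0],[43,4],[47,0]]
[[18,5],[20,15],[26,10],[34,4],[36,0],[43,4],[47,0]]
[[18,5],[20,15],[26,10],[34,4],[36,0],[41,15],[45,4],[47,0]]
[[18,5],[19,10],[20,15],[26,10],[34,4],[36,0],[41,15],[45,4],[47,0]]
[[18,5],[19,10],[20,15],[26,10],[34,4],[36,0],[41,15],[45,4],[47,0]]
[[18,5],[19,10],[20,15],[26,10],[34,4],[41,15],[45,4],[47,0]]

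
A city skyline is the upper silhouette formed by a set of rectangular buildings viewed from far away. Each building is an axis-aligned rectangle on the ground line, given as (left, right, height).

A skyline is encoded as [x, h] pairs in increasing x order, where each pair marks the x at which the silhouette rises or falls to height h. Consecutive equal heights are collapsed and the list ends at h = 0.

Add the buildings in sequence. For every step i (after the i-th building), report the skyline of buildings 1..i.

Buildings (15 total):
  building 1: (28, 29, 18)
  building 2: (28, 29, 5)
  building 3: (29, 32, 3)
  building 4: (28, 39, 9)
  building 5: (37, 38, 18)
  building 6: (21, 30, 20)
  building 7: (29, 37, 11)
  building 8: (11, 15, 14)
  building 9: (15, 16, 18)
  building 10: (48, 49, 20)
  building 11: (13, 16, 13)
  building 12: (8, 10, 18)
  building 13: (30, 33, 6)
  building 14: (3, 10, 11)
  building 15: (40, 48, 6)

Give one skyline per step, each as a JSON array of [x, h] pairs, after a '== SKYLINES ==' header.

== SKYLINES ==
[[28,18],[29,0]]
[[28,18],[29,0]]
[[28,18],[29,3],[32,0]]
[[28,18],[29,9],[39,0]]
[[28,18],[29,9],[37,18],[38,9],[39,0]]
[[21,20],[30,9],[37,18],[38,9],[39,0]]
[[21,20],[30,11],[37,18],[38,9],[39,0]]
[[11,14],[15,0],[21,20],[30,11],[37,18],[38,9],[39,0]]
[[11,14],[15,18],[16,0],[21,20],[30,11],[37,18],[38,9],[39,0]]
[[11,14],[15,18],[16,0],[21,20],[30,11],[37,18],[38,9],[39,0],[48,20],[49,0]]
[[11,14],[15,18],[16,0],[21,20],[30,11],[37,18],[38,9],[39,0],[48,20],[49,0]]
[[8,18],[10,0],[11,14],[15,18],[16,0],[21,20],[30,11],[37,18],[38,9],[39,0],[48,20],[49,0]]
[[8,18],[10,0],[11,14],[15,18],[16,0],[21,20],[30,11],[37,18],[38,9],[39,0],[48,20],[49,0]]
[[3,11],[8,18],[10,0],[11,14],[15,18],[16,0],[21,20],[30,11],[37,18],[38,9],[39,0],[48,20],[49,0]]
[[3,11],[8,18],[10,0],[11,14],[15,18],[16,0],[21,20],[30,11],[37,18],[38,9],[39,0],[40,6],[48,20],[49,0]]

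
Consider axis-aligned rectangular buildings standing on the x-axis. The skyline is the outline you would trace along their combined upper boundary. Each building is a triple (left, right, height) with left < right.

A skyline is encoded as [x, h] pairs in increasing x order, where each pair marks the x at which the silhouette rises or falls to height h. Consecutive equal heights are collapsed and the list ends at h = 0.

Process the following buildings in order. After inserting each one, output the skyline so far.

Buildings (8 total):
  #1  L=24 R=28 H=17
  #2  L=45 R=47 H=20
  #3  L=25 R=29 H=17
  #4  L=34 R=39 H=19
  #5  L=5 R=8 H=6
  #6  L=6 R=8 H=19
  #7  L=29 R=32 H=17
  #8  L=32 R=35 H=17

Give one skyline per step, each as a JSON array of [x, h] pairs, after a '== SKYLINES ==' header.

== SKYLINES ==
[[24,17],[28,0]]
[[24,17],[28,0],[45,20],[47,0]]
[[24,17],[29,0],[45,20],[47,0]]
[[24,17],[29,0],[34,19],[39,0],[45,20],[47,0]]
[[5,6],[8,0],[24,17],[29,0],[34,19],[39,0],[45,20],[47,0]]
[[5,6],[6,19],[8,0],[24,17],[29,0],[34,19],[39,0],[45,20],[47,0]]
[[5,6],[6,19],[8,0],[24,17],[32,0],[34,19],[39,0],[45,20],[47,0]]
[[5,6],[6,19],[8,0],[24,17],[34,19],[39,0],[45,20],[47,0]]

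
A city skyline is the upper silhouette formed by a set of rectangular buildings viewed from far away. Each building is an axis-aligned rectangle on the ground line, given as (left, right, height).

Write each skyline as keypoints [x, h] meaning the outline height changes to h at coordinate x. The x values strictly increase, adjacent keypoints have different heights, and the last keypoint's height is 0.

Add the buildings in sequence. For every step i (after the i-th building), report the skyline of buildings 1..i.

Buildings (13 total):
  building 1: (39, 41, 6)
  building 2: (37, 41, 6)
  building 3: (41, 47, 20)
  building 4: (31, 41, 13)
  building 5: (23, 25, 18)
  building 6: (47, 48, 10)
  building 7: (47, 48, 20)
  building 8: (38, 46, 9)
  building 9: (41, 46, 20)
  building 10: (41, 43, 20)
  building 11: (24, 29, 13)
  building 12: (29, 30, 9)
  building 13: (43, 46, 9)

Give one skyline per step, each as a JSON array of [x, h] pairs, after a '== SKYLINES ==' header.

== SKYLINES ==
[[39,6],[41,0]]
[[37,6],[41,0]]
[[37,6],[41,20],[47,0]]
[[31,13],[41,20],[47,0]]
[[23,18],[25,0],[31,13],[41,20],[47,0]]
[[23,18],[25,0],[31,13],[41,20],[47,10],[48,0]]
[[23,18],[25,0],[31,13],[41,20],[48,0]]
[[23,18],[25,0],[31,13],[41,20],[48,0]]
[[23,18],[25,0],[31,13],[41,20],[48,0]]
[[23,18],[25,0],[31,13],[41,20],[48,0]]
[[23,18],[25,13],[29,0],[31,13],[41,20],[48,0]]
[[23,18],[25,13],[29,9],[30,0],[31,13],[41,20],[48,0]]
[[23,18],[25,13],[29,9],[30,0],[31,13],[41,20],[48,0]]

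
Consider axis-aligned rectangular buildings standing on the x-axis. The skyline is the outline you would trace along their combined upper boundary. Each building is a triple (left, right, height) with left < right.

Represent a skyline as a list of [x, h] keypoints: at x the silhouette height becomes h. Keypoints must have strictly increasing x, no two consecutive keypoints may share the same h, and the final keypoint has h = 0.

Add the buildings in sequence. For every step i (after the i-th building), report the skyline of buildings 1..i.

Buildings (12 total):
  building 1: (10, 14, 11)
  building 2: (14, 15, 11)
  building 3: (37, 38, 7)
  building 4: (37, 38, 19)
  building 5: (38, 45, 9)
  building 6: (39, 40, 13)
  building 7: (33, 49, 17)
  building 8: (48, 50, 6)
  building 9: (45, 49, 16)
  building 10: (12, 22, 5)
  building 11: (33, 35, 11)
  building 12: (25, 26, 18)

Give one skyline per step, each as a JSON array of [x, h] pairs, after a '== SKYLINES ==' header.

== SKYLINES ==
[[10,11],[14,0]]
[[10,11],[15,0]]
[[10,11],[15,0],[37,7],[38,0]]
[[10,11],[15,0],[37,19],[38,0]]
[[10,11],[15,0],[37,19],[38,9],[45,0]]
[[10,11],[15,0],[37,19],[38,9],[39,13],[40,9],[45,0]]
[[10,11],[15,0],[33,17],[37,19],[38,17],[49,0]]
[[10,11],[15,0],[33,17],[37,19],[38,17],[49,6],[50,0]]
[[10,11],[15,0],[33,17],[37,19],[38,17],[49,6],[50,0]]
[[10,11],[15,5],[22,0],[33,17],[37,19],[38,17],[49,6],[50,0]]
[[10,11],[15,5],[22,0],[33,17],[37,19],[38,17],[49,6],[50,0]]
[[10,11],[15,5],[22,0],[25,18],[26,0],[33,17],[37,19],[38,17],[49,6],[50,0]]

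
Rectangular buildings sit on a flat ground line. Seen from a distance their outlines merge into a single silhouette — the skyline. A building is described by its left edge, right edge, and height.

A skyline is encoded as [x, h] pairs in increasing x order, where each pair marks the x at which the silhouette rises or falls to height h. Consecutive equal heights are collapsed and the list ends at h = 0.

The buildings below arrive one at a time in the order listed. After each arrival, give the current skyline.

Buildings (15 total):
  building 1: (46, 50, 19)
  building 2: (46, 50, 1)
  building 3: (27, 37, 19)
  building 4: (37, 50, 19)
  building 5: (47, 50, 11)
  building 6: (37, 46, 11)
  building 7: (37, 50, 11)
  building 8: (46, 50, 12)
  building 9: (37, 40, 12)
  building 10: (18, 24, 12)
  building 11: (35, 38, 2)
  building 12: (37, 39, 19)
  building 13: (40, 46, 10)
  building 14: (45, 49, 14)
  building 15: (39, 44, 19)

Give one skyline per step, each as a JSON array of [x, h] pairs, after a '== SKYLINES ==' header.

== SKYLINES ==
[[46,19],[50,0]]
[[46,19],[50,0]]
[[27,19],[37,0],[46,19],[50,0]]
[[27,19],[50,0]]
[[27,19],[50,0]]
[[27,19],[50,0]]
[[27,19],[50,0]]
[[27,19],[50,0]]
[[27,19],[50,0]]
[[18,12],[24,0],[27,19],[50,0]]
[[18,12],[24,0],[27,19],[50,0]]
[[18,12],[24,0],[27,19],[50,0]]
[[18,12],[24,0],[27,19],[50,0]]
[[18,12],[24,0],[27,19],[50,0]]
[[18,12],[24,0],[27,19],[50,0]]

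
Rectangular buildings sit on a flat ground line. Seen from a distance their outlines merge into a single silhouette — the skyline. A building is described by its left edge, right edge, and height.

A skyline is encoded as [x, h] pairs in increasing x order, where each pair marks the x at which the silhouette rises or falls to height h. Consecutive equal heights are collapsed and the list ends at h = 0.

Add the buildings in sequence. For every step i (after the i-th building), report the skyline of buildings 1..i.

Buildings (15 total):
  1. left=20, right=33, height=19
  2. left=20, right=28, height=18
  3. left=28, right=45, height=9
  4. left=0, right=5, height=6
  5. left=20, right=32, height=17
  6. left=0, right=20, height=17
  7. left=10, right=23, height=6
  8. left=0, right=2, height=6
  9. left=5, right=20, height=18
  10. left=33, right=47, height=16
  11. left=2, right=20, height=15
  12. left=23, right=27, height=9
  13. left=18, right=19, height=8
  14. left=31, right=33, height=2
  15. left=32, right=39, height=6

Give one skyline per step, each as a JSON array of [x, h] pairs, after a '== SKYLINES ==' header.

== SKYLINES ==
[[20,19],[33,0]]
[[20,19],[33,0]]
[[20,19],[33,9],[45,0]]
[[0,6],[5,0],[20,19],[33,9],[45,0]]
[[0,6],[5,0],[20,19],[33,9],[45,0]]
[[0,17],[20,19],[33,9],[45,0]]
[[0,17],[20,19],[33,9],[45,0]]
[[0,17],[20,19],[33,9],[45,0]]
[[0,17],[5,18],[20,19],[33,9],[45,0]]
[[0,17],[5,18],[20,19],[33,16],[47,0]]
[[0,17],[5,18],[20,19],[33,16],[47,0]]
[[0,17],[5,18],[20,19],[33,16],[47,0]]
[[0,17],[5,18],[20,19],[33,16],[47,0]]
[[0,17],[5,18],[20,19],[33,16],[47,0]]
[[0,17],[5,18],[20,19],[33,16],[47,0]]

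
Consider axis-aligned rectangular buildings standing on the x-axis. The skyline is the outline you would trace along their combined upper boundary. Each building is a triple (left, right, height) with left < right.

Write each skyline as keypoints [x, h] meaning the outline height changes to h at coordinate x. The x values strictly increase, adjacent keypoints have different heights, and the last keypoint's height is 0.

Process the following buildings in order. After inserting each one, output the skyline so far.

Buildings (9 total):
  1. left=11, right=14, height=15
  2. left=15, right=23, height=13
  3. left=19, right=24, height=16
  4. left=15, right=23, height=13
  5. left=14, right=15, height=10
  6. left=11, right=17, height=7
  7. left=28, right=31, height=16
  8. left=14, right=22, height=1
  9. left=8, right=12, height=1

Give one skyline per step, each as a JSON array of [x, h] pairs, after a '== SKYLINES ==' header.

== SKYLINES ==
[[11,15],[14,0]]
[[11,15],[14,0],[15,13],[23,0]]
[[11,15],[14,0],[15,13],[19,16],[24,0]]
[[11,15],[14,0],[15,13],[19,16],[24,0]]
[[11,15],[14,10],[15,13],[19,16],[24,0]]
[[11,15],[14,10],[15,13],[19,16],[24,0]]
[[11,15],[14,10],[15,13],[19,16],[24,0],[28,16],[31,0]]
[[11,15],[14,10],[15,13],[19,16],[24,0],[28,16],[31,0]]
[[8,1],[11,15],[14,10],[15,13],[19,16],[24,0],[28,16],[31,0]]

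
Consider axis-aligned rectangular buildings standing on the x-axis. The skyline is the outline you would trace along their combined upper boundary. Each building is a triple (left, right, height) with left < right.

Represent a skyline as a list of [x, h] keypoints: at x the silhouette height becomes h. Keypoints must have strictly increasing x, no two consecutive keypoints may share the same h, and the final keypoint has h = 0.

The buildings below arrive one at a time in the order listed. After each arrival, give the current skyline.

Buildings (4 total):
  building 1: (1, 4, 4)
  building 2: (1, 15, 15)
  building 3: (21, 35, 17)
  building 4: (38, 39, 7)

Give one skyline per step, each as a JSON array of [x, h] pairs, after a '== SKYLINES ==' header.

== SKYLINES ==
[[1,4],[4,0]]
[[1,15],[15,0]]
[[1,15],[15,0],[21,17],[35,0]]
[[1,15],[15,0],[21,17],[35,0],[38,7],[39,0]]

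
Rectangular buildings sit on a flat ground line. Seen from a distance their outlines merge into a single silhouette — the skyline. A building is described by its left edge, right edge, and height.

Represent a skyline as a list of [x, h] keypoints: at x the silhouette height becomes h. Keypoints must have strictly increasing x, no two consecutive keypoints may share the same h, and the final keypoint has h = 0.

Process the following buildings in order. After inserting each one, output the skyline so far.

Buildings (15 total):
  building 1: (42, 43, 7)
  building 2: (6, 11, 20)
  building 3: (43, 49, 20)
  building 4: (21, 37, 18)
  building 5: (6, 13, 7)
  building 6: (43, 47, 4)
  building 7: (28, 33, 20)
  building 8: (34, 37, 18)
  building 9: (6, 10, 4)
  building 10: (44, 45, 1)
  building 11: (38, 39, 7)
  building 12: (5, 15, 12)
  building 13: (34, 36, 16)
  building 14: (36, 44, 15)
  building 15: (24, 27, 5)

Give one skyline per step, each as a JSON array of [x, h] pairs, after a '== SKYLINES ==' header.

== SKYLINES ==
[[42,7],[43,0]]
[[6,20],[11,0],[42,7],[43,0]]
[[6,20],[11,0],[42,7],[43,20],[49,0]]
[[6,20],[11,0],[21,18],[37,0],[42,7],[43,20],[49,0]]
[[6,20],[11,7],[13,0],[21,18],[37,0],[42,7],[43,20],[49,0]]
[[6,20],[11,7],[13,0],[21,18],[37,0],[42,7],[43,20],[49,0]]
[[6,20],[11,7],[13,0],[21,18],[28,20],[33,18],[37,0],[42,7],[43,20],[49,0]]
[[6,20],[11,7],[13,0],[21,18],[28,20],[33,18],[37,0],[42,7],[43,20],[49,0]]
[[6,20],[11,7],[13,0],[21,18],[28,20],[33,18],[37,0],[42,7],[43,20],[49,0]]
[[6,20],[11,7],[13,0],[21,18],[28,20],[33,18],[37,0],[42,7],[43,20],[49,0]]
[[6,20],[11,7],[13,0],[21,18],[28,20],[33,18],[37,0],[38,7],[39,0],[42,7],[43,20],[49,0]]
[[5,12],[6,20],[11,12],[15,0],[21,18],[28,20],[33,18],[37,0],[38,7],[39,0],[42,7],[43,20],[49,0]]
[[5,12],[6,20],[11,12],[15,0],[21,18],[28,20],[33,18],[37,0],[38,7],[39,0],[42,7],[43,20],[49,0]]
[[5,12],[6,20],[11,12],[15,0],[21,18],[28,20],[33,18],[37,15],[43,20],[49,0]]
[[5,12],[6,20],[11,12],[15,0],[21,18],[28,20],[33,18],[37,15],[43,20],[49,0]]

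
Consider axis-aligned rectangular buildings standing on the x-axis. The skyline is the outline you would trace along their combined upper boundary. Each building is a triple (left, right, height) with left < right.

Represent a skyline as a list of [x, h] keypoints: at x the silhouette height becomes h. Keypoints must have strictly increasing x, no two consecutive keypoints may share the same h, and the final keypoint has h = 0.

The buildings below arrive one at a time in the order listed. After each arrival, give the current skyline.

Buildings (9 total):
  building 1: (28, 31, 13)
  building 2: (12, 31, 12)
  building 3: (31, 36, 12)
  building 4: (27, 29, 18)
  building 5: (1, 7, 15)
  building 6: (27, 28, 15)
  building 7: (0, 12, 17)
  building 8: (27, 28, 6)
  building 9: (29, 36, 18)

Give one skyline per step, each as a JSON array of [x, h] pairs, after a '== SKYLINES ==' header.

== SKYLINES ==
[[28,13],[31,0]]
[[12,12],[28,13],[31,0]]
[[12,12],[28,13],[31,12],[36,0]]
[[12,12],[27,18],[29,13],[31,12],[36,0]]
[[1,15],[7,0],[12,12],[27,18],[29,13],[31,12],[36,0]]
[[1,15],[7,0],[12,12],[27,18],[29,13],[31,12],[36,0]]
[[0,17],[12,12],[27,18],[29,13],[31,12],[36,0]]
[[0,17],[12,12],[27,18],[29,13],[31,12],[36,0]]
[[0,17],[12,12],[27,18],[36,0]]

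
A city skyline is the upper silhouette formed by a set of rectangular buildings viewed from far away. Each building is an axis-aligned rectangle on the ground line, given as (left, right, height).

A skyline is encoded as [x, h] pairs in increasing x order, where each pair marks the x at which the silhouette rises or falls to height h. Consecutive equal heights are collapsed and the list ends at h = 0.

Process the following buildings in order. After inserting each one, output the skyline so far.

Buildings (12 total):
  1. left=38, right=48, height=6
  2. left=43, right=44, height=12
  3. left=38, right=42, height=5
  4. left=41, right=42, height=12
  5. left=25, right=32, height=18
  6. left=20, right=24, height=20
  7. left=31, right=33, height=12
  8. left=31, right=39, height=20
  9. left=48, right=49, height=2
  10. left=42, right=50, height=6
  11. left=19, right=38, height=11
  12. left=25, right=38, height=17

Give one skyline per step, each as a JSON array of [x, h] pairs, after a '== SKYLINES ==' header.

== SKYLINES ==
[[38,6],[48,0]]
[[38,6],[43,12],[44,6],[48,0]]
[[38,6],[43,12],[44,6],[48,0]]
[[38,6],[41,12],[42,6],[43,12],[44,6],[48,0]]
[[25,18],[32,0],[38,6],[41,12],[42,6],[43,12],[44,6],[48,0]]
[[20,20],[24,0],[25,18],[32,0],[38,6],[41,12],[42,6],[43,12],[44,6],[48,0]]
[[20,20],[24,0],[25,18],[32,12],[33,0],[38,6],[41,12],[42,6],[43,12],[44,6],[48,0]]
[[20,20],[24,0],[25,18],[31,20],[39,6],[41,12],[42,6],[43,12],[44,6],[48,0]]
[[20,20],[24,0],[25,18],[31,20],[39,6],[41,12],[42,6],[43,12],[44,6],[48,2],[49,0]]
[[20,20],[24,0],[25,18],[31,20],[39,6],[41,12],[42,6],[43,12],[44,6],[50,0]]
[[19,11],[20,20],[24,11],[25,18],[31,20],[39,6],[41,12],[42,6],[43,12],[44,6],[50,0]]
[[19,11],[20,20],[24,11],[25,18],[31,20],[39,6],[41,12],[42,6],[43,12],[44,6],[50,0]]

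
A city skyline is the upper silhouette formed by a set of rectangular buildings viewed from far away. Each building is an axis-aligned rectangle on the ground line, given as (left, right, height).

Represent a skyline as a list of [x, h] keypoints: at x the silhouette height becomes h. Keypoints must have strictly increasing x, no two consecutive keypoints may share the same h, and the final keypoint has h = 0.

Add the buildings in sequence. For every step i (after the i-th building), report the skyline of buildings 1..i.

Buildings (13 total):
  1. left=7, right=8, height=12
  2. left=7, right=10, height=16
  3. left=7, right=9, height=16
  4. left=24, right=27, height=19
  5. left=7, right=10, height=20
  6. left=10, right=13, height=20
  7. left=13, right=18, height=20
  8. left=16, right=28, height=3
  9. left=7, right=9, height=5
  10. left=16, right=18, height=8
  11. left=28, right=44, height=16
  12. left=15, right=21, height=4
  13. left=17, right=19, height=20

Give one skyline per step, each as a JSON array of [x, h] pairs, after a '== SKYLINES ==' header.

== SKYLINES ==
[[7,12],[8,0]]
[[7,16],[10,0]]
[[7,16],[10,0]]
[[7,16],[10,0],[24,19],[27,0]]
[[7,20],[10,0],[24,19],[27,0]]
[[7,20],[13,0],[24,19],[27,0]]
[[7,20],[18,0],[24,19],[27,0]]
[[7,20],[18,3],[24,19],[27,3],[28,0]]
[[7,20],[18,3],[24,19],[27,3],[28,0]]
[[7,20],[18,3],[24,19],[27,3],[28,0]]
[[7,20],[18,3],[24,19],[27,3],[28,16],[44,0]]
[[7,20],[18,4],[21,3],[24,19],[27,3],[28,16],[44,0]]
[[7,20],[19,4],[21,3],[24,19],[27,3],[28,16],[44,0]]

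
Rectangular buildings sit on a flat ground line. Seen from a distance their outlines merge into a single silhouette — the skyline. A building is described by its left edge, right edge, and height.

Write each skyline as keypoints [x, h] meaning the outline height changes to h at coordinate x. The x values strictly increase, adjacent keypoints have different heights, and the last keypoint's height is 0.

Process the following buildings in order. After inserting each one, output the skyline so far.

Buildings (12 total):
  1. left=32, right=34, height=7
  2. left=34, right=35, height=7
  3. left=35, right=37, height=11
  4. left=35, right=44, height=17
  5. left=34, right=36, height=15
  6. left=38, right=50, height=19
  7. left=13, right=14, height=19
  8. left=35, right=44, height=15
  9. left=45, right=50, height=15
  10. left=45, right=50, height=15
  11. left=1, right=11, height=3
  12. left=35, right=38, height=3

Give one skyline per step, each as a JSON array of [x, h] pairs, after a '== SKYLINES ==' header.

== SKYLINES ==
[[32,7],[34,0]]
[[32,7],[35,0]]
[[32,7],[35,11],[37,0]]
[[32,7],[35,17],[44,0]]
[[32,7],[34,15],[35,17],[44,0]]
[[32,7],[34,15],[35,17],[38,19],[50,0]]
[[13,19],[14,0],[32,7],[34,15],[35,17],[38,19],[50,0]]
[[13,19],[14,0],[32,7],[34,15],[35,17],[38,19],[50,0]]
[[13,19],[14,0],[32,7],[34,15],[35,17],[38,19],[50,0]]
[[13,19],[14,0],[32,7],[34,15],[35,17],[38,19],[50,0]]
[[1,3],[11,0],[13,19],[14,0],[32,7],[34,15],[35,17],[38,19],[50,0]]
[[1,3],[11,0],[13,19],[14,0],[32,7],[34,15],[35,17],[38,19],[50,0]]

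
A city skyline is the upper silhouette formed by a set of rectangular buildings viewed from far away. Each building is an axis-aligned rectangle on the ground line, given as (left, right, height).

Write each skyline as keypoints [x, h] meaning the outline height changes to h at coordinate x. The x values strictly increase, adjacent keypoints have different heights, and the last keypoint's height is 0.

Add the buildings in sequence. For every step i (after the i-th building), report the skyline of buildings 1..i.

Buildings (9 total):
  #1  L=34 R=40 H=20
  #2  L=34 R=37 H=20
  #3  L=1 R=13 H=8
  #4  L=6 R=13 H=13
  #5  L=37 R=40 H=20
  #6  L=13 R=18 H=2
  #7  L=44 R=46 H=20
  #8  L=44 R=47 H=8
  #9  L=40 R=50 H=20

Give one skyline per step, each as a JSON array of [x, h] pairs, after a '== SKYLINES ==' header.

== SKYLINES ==
[[34,20],[40,0]]
[[34,20],[40,0]]
[[1,8],[13,0],[34,20],[40,0]]
[[1,8],[6,13],[13,0],[34,20],[40,0]]
[[1,8],[6,13],[13,0],[34,20],[40,0]]
[[1,8],[6,13],[13,2],[18,0],[34,20],[40,0]]
[[1,8],[6,13],[13,2],[18,0],[34,20],[40,0],[44,20],[46,0]]
[[1,8],[6,13],[13,2],[18,0],[34,20],[40,0],[44,20],[46,8],[47,0]]
[[1,8],[6,13],[13,2],[18,0],[34,20],[50,0]]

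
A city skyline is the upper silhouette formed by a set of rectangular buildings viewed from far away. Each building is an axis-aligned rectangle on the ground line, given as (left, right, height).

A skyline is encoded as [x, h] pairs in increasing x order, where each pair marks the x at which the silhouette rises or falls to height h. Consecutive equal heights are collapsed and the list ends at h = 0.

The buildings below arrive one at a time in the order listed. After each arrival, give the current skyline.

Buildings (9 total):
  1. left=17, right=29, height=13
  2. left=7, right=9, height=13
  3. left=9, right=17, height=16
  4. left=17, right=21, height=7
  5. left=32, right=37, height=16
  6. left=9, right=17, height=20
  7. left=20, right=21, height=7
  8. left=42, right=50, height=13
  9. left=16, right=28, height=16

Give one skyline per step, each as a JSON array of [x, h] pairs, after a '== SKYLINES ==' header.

== SKYLINES ==
[[17,13],[29,0]]
[[7,13],[9,0],[17,13],[29,0]]
[[7,13],[9,16],[17,13],[29,0]]
[[7,13],[9,16],[17,13],[29,0]]
[[7,13],[9,16],[17,13],[29,0],[32,16],[37,0]]
[[7,13],[9,20],[17,13],[29,0],[32,16],[37,0]]
[[7,13],[9,20],[17,13],[29,0],[32,16],[37,0]]
[[7,13],[9,20],[17,13],[29,0],[32,16],[37,0],[42,13],[50,0]]
[[7,13],[9,20],[17,16],[28,13],[29,0],[32,16],[37,0],[42,13],[50,0]]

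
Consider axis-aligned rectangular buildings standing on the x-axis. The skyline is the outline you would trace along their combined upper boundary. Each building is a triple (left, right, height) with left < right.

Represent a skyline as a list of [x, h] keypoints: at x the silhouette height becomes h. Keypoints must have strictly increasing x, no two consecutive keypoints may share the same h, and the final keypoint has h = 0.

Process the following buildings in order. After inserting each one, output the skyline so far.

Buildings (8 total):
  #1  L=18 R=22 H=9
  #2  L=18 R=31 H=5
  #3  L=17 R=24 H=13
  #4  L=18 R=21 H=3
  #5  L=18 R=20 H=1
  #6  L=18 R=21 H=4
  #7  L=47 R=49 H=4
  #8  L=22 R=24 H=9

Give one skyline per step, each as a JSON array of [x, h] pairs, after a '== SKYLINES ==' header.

== SKYLINES ==
[[18,9],[22,0]]
[[18,9],[22,5],[31,0]]
[[17,13],[24,5],[31,0]]
[[17,13],[24,5],[31,0]]
[[17,13],[24,5],[31,0]]
[[17,13],[24,5],[31,0]]
[[17,13],[24,5],[31,0],[47,4],[49,0]]
[[17,13],[24,5],[31,0],[47,4],[49,0]]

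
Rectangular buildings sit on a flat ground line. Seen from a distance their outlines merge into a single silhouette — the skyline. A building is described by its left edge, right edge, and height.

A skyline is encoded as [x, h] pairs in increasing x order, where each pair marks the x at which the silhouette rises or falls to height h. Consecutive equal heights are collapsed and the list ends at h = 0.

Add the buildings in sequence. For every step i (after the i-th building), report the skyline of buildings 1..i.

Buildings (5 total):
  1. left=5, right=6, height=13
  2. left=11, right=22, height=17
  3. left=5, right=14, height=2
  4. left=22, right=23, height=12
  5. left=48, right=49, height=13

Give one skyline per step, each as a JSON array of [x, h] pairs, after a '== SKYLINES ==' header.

== SKYLINES ==
[[5,13],[6,0]]
[[5,13],[6,0],[11,17],[22,0]]
[[5,13],[6,2],[11,17],[22,0]]
[[5,13],[6,2],[11,17],[22,12],[23,0]]
[[5,13],[6,2],[11,17],[22,12],[23,0],[48,13],[49,0]]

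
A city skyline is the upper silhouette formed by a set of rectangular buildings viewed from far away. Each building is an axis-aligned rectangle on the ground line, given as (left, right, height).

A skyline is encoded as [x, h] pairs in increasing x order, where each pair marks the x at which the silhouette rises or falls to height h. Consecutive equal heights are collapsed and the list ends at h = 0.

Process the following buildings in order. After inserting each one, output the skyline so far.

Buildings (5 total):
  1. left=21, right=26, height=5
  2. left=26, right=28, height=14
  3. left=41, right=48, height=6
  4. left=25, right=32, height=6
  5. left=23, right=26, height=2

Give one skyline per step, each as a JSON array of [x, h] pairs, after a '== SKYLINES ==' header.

== SKYLINES ==
[[21,5],[26,0]]
[[21,5],[26,14],[28,0]]
[[21,5],[26,14],[28,0],[41,6],[48,0]]
[[21,5],[25,6],[26,14],[28,6],[32,0],[41,6],[48,0]]
[[21,5],[25,6],[26,14],[28,6],[32,0],[41,6],[48,0]]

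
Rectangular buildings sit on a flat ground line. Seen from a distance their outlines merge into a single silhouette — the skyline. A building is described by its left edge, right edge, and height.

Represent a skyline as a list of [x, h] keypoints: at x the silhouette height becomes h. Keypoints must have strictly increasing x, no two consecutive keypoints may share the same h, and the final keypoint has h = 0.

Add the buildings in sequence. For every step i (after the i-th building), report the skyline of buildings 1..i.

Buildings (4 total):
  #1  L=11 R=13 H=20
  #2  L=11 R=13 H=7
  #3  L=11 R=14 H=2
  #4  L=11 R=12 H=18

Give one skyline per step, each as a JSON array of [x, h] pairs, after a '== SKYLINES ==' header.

== SKYLINES ==
[[11,20],[13,0]]
[[11,20],[13,0]]
[[11,20],[13,2],[14,0]]
[[11,20],[13,2],[14,0]]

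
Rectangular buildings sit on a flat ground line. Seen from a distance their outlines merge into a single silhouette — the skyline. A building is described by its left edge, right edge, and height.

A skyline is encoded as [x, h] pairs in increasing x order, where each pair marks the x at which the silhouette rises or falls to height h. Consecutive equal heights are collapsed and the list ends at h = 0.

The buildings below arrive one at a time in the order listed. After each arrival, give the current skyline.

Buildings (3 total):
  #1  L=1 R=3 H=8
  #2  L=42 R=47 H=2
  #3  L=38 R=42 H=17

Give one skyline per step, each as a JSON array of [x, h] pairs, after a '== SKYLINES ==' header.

== SKYLINES ==
[[1,8],[3,0]]
[[1,8],[3,0],[42,2],[47,0]]
[[1,8],[3,0],[38,17],[42,2],[47,0]]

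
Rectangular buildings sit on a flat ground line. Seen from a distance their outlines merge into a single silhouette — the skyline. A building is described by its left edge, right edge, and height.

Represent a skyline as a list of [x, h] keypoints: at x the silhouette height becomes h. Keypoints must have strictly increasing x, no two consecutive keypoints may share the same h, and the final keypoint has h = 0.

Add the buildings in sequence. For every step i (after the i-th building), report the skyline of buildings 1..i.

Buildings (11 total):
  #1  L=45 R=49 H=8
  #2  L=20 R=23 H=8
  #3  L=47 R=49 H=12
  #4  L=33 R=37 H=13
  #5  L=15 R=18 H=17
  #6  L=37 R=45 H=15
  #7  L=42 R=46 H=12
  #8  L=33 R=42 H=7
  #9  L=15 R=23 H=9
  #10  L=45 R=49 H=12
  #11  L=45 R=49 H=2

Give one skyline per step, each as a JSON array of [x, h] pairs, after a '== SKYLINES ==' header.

== SKYLINES ==
[[45,8],[49,0]]
[[20,8],[23,0],[45,8],[49,0]]
[[20,8],[23,0],[45,8],[47,12],[49,0]]
[[20,8],[23,0],[33,13],[37,0],[45,8],[47,12],[49,0]]
[[15,17],[18,0],[20,8],[23,0],[33,13],[37,0],[45,8],[47,12],[49,0]]
[[15,17],[18,0],[20,8],[23,0],[33,13],[37,15],[45,8],[47,12],[49,0]]
[[15,17],[18,0],[20,8],[23,0],[33,13],[37,15],[45,12],[46,8],[47,12],[49,0]]
[[15,17],[18,0],[20,8],[23,0],[33,13],[37,15],[45,12],[46,8],[47,12],[49,0]]
[[15,17],[18,9],[23,0],[33,13],[37,15],[45,12],[46,8],[47,12],[49,0]]
[[15,17],[18,9],[23,0],[33,13],[37,15],[45,12],[49,0]]
[[15,17],[18,9],[23,0],[33,13],[37,15],[45,12],[49,0]]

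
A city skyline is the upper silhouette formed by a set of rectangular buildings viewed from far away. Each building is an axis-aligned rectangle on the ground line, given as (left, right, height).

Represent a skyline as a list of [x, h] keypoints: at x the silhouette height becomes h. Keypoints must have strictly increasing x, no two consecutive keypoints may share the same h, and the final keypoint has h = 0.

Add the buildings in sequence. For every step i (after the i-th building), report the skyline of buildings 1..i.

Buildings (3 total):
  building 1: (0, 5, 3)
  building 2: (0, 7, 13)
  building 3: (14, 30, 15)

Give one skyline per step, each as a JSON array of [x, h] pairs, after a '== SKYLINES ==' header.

== SKYLINES ==
[[0,3],[5,0]]
[[0,13],[7,0]]
[[0,13],[7,0],[14,15],[30,0]]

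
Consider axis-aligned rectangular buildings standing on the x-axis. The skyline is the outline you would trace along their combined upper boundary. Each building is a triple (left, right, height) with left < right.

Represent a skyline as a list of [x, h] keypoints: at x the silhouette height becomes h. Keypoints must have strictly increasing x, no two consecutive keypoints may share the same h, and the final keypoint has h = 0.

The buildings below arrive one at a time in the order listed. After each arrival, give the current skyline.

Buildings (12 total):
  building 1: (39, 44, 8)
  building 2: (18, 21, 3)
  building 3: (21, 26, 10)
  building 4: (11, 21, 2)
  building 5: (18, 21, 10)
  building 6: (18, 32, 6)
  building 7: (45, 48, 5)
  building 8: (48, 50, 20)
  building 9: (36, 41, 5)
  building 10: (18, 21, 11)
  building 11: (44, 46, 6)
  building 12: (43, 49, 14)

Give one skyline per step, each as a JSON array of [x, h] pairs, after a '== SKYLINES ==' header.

== SKYLINES ==
[[39,8],[44,0]]
[[18,3],[21,0],[39,8],[44,0]]
[[18,3],[21,10],[26,0],[39,8],[44,0]]
[[11,2],[18,3],[21,10],[26,0],[39,8],[44,0]]
[[11,2],[18,10],[26,0],[39,8],[44,0]]
[[11,2],[18,10],[26,6],[32,0],[39,8],[44,0]]
[[11,2],[18,10],[26,6],[32,0],[39,8],[44,0],[45,5],[48,0]]
[[11,2],[18,10],[26,6],[32,0],[39,8],[44,0],[45,5],[48,20],[50,0]]
[[11,2],[18,10],[26,6],[32,0],[36,5],[39,8],[44,0],[45,5],[48,20],[50,0]]
[[11,2],[18,11],[21,10],[26,6],[32,0],[36,5],[39,8],[44,0],[45,5],[48,20],[50,0]]
[[11,2],[18,11],[21,10],[26,6],[32,0],[36,5],[39,8],[44,6],[46,5],[48,20],[50,0]]
[[11,2],[18,11],[21,10],[26,6],[32,0],[36,5],[39,8],[43,14],[48,20],[50,0]]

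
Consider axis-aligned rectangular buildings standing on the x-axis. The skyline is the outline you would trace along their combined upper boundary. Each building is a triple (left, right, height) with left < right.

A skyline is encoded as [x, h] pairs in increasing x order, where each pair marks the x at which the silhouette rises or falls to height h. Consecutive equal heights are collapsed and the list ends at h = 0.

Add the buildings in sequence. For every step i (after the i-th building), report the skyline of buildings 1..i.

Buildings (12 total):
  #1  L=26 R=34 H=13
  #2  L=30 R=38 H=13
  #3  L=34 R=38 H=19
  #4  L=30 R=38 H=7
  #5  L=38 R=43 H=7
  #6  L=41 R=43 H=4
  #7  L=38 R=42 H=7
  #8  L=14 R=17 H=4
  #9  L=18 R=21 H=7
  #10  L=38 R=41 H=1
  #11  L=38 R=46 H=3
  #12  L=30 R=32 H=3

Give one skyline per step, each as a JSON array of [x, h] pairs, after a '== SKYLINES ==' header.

== SKYLINES ==
[[26,13],[34,0]]
[[26,13],[38,0]]
[[26,13],[34,19],[38,0]]
[[26,13],[34,19],[38,0]]
[[26,13],[34,19],[38,7],[43,0]]
[[26,13],[34,19],[38,7],[43,0]]
[[26,13],[34,19],[38,7],[43,0]]
[[14,4],[17,0],[26,13],[34,19],[38,7],[43,0]]
[[14,4],[17,0],[18,7],[21,0],[26,13],[34,19],[38,7],[43,0]]
[[14,4],[17,0],[18,7],[21,0],[26,13],[34,19],[38,7],[43,0]]
[[14,4],[17,0],[18,7],[21,0],[26,13],[34,19],[38,7],[43,3],[46,0]]
[[14,4],[17,0],[18,7],[21,0],[26,13],[34,19],[38,7],[43,3],[46,0]]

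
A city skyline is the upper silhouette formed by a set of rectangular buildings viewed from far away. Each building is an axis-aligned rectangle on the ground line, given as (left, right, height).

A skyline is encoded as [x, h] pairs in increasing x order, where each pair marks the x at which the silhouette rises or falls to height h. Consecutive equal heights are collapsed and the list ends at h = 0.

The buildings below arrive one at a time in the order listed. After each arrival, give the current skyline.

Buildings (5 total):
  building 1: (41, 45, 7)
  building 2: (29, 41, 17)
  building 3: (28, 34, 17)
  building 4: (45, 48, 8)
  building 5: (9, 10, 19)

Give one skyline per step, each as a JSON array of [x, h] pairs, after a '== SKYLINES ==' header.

== SKYLINES ==
[[41,7],[45,0]]
[[29,17],[41,7],[45,0]]
[[28,17],[41,7],[45,0]]
[[28,17],[41,7],[45,8],[48,0]]
[[9,19],[10,0],[28,17],[41,7],[45,8],[48,0]]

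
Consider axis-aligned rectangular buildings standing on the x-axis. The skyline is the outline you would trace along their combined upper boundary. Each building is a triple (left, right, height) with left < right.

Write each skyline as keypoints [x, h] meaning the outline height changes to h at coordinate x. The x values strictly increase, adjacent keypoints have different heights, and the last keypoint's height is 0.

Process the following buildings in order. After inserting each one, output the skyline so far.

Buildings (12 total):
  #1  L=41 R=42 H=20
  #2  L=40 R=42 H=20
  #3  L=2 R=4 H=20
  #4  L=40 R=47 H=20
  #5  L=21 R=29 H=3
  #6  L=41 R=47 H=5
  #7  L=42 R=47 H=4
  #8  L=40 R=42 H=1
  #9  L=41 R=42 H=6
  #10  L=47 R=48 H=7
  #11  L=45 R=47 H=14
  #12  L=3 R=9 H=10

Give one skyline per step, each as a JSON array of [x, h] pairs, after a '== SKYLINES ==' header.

== SKYLINES ==
[[41,20],[42,0]]
[[40,20],[42,0]]
[[2,20],[4,0],[40,20],[42,0]]
[[2,20],[4,0],[40,20],[47,0]]
[[2,20],[4,0],[21,3],[29,0],[40,20],[47,0]]
[[2,20],[4,0],[21,3],[29,0],[40,20],[47,0]]
[[2,20],[4,0],[21,3],[29,0],[40,20],[47,0]]
[[2,20],[4,0],[21,3],[29,0],[40,20],[47,0]]
[[2,20],[4,0],[21,3],[29,0],[40,20],[47,0]]
[[2,20],[4,0],[21,3],[29,0],[40,20],[47,7],[48,0]]
[[2,20],[4,0],[21,3],[29,0],[40,20],[47,7],[48,0]]
[[2,20],[4,10],[9,0],[21,3],[29,0],[40,20],[47,7],[48,0]]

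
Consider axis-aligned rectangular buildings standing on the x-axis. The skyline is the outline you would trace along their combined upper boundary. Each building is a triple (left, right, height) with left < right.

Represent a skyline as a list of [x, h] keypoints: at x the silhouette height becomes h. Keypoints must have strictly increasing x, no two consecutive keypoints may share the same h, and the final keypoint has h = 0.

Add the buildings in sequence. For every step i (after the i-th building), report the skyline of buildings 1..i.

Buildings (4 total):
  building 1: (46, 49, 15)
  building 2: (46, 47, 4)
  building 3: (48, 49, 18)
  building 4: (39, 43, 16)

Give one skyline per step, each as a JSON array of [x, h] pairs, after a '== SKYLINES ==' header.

== SKYLINES ==
[[46,15],[49,0]]
[[46,15],[49,0]]
[[46,15],[48,18],[49,0]]
[[39,16],[43,0],[46,15],[48,18],[49,0]]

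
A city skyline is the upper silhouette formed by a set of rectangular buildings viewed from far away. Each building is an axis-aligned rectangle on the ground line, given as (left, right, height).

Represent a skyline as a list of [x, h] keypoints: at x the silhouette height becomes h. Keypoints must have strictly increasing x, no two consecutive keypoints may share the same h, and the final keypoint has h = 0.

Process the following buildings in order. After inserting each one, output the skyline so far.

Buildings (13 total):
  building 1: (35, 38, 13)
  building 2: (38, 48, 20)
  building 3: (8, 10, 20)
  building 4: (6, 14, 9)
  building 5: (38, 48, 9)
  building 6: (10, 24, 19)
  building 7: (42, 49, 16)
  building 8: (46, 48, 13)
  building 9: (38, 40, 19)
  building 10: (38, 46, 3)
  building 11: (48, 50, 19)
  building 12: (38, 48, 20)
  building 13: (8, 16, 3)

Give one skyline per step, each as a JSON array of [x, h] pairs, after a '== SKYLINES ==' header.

== SKYLINES ==
[[35,13],[38,0]]
[[35,13],[38,20],[48,0]]
[[8,20],[10,0],[35,13],[38,20],[48,0]]
[[6,9],[8,20],[10,9],[14,0],[35,13],[38,20],[48,0]]
[[6,9],[8,20],[10,9],[14,0],[35,13],[38,20],[48,0]]
[[6,9],[8,20],[10,19],[24,0],[35,13],[38,20],[48,0]]
[[6,9],[8,20],[10,19],[24,0],[35,13],[38,20],[48,16],[49,0]]
[[6,9],[8,20],[10,19],[24,0],[35,13],[38,20],[48,16],[49,0]]
[[6,9],[8,20],[10,19],[24,0],[35,13],[38,20],[48,16],[49,0]]
[[6,9],[8,20],[10,19],[24,0],[35,13],[38,20],[48,16],[49,0]]
[[6,9],[8,20],[10,19],[24,0],[35,13],[38,20],[48,19],[50,0]]
[[6,9],[8,20],[10,19],[24,0],[35,13],[38,20],[48,19],[50,0]]
[[6,9],[8,20],[10,19],[24,0],[35,13],[38,20],[48,19],[50,0]]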